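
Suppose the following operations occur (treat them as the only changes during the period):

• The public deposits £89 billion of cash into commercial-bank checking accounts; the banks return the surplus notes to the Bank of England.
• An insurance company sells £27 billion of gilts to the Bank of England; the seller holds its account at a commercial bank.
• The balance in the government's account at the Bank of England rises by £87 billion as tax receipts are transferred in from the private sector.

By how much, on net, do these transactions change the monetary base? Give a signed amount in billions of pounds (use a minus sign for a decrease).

Currency deposit £89 billion: just a shift between currency and reserves — both are base money → 0.
Asset purchase (from non-banks) £27 billion: Bank of England balance sheet expands → +£27B.
Government account inflow £87 billion: reserves shift to a non-base liability → −£87B.
Net: 0 + 27 − 87 = -£60 billion.

-£60 billion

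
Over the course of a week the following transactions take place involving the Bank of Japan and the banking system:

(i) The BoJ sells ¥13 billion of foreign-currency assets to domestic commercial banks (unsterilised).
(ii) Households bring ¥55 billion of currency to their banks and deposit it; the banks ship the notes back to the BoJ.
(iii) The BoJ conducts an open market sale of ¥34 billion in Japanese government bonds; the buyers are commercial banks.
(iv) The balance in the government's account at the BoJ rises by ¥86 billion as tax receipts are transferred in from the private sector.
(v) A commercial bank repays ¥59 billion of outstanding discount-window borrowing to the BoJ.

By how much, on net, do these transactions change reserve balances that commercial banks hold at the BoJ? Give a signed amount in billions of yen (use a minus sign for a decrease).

FX sale ¥13 billion: the buying banks pay out of their reserve balances → −¥13B.
Currency deposit ¥55 billion: returned notes are swapped for reserve credit → +¥55B.
OMO sale (to banks) ¥34 billion: the buying banks pay out of their reserve balances → −¥34B.
Government account inflow ¥86 billion: funds move from bank reserves into the government account → −¥86B.
Discount-window repayment ¥59 billion: repayment is debited from reserves → −¥59B.
Net: −13 + 55 − 34 − 86 − 59 = -¥137 billion.

-¥137 billion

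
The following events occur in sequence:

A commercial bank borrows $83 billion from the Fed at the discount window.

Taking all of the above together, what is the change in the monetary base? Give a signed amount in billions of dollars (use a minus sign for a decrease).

Discount-window loan $83 billion: Fed balance sheet expands → +$83B.

+$83 billion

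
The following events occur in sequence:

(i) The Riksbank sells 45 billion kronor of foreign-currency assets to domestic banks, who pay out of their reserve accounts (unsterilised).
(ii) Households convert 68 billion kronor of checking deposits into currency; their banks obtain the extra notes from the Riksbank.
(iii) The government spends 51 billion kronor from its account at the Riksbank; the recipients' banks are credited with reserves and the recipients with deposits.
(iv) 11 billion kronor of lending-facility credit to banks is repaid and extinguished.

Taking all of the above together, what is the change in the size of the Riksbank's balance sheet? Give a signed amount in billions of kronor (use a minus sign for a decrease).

-56 billion

Riksbank balance sheet:
  Assets:      Loans to banks −11B, Foreign assets −45B
  Liabilities: Bank reserves −73B, Currency in circulation +68B, Government deposits −51B
Change in total Riksbank assets = -56 billion.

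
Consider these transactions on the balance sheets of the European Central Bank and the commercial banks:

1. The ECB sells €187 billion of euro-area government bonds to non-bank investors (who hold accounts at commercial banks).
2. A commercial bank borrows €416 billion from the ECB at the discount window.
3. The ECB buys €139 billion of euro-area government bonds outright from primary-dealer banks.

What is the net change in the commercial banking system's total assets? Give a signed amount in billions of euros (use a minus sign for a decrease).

+€229 billion

Asset sale (to non-banks) €187 billion: bank balance sheets shrink → −€187B.
Discount-window loan €416 billion: bank balance sheets expand → +€416B.
OMO purchase (from banks) €139 billion: just an asset swap on bank balance sheets → 0.
Net: −187 + 416 + 0 = +€229 billion.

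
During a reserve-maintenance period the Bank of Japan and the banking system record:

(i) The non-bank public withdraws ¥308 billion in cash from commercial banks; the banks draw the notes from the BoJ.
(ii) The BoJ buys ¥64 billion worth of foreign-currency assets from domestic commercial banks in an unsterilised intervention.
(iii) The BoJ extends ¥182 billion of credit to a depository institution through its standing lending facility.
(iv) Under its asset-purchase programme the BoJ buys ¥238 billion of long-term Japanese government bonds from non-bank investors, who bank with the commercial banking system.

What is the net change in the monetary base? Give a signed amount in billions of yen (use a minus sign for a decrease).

+¥484 billion

BoJ balance sheet:
  Assets:      Securities +¥238B, Loans to banks +¥182B, Foreign assets +¥64B
  Liabilities: Bank reserves +¥176B, Currency in circulation +¥308B
Commercial banking system:
  Assets:      Reserves at CB +¥176B, Foreign assets −¥64B
  Liabilities: Checkable deposits −¥70B, Borrowings from CB +¥182B
Monetary base = currency + reserves: +¥308B + (+¥176B) = +¥484 billion.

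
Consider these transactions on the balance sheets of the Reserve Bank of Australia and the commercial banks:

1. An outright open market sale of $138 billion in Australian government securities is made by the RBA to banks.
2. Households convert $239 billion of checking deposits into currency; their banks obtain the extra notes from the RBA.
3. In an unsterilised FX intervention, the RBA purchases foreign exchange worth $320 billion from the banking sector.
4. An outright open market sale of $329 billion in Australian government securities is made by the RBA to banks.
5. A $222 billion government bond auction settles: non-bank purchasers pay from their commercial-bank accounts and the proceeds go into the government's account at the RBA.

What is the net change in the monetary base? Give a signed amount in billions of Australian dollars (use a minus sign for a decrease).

-$369 billion

OMO sale (to banks) $138 billion: RBA balance sheet contracts → −$138B.
Currency withdrawal $239 billion: just a shift between currency and reserves — both are base money → 0.
FX purchase $320 billion: RBA balance sheet expands → +$320B.
OMO sale (to banks) $329 billion: RBA balance sheet contracts → −$329B.
Government account inflow $222 billion: reserves shift to a non-base liability → −$222B.
Net: −138 + 0 + 320 − 329 − 222 = -$369 billion.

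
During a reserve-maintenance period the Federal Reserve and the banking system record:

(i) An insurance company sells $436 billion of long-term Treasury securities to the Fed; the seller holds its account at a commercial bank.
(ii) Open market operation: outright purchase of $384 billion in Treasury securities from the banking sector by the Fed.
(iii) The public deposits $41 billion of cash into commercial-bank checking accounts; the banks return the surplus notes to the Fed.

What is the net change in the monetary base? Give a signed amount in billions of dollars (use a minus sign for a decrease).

Asset purchase (from non-banks) $436 billion: Fed balance sheet expands → +$436B.
OMO purchase (from banks) $384 billion: Fed balance sheet expands → +$384B.
Currency deposit $41 billion: just a shift between currency and reserves — both are base money → 0.
Net: 436 + 384 + 0 = +$820 billion.

+$820 billion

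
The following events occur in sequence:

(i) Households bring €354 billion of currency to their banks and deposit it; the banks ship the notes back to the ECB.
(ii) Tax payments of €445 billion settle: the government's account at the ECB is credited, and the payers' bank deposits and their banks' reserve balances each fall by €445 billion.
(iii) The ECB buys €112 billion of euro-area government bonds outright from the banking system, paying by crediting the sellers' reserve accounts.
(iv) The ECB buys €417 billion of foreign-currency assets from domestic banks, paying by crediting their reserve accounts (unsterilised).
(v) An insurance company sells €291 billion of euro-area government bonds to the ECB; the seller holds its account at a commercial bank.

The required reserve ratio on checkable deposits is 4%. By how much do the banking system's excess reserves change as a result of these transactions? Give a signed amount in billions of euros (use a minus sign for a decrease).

+€721 billion

Currency deposit €354 billion: reserves +€354B, deposits +€354B.
Government account inflow €445 billion: reserves −€445B, deposits −€445B.
OMO purchase (from banks) €112 billion: reserves +€112B, deposits 0.
FX purchase €417 billion: reserves +€417B, deposits 0.
Asset purchase (from non-banks) €291 billion: reserves +€291B, deposits +€291B.
Totals: Δreserves = +€729B, Δdeposits = +€200B.
Δrequired reserves = 4% × +€200B = +€8B.
Δexcess reserves = Δreserves − Δrequired = +€729B − (+€8B) = +€721 billion.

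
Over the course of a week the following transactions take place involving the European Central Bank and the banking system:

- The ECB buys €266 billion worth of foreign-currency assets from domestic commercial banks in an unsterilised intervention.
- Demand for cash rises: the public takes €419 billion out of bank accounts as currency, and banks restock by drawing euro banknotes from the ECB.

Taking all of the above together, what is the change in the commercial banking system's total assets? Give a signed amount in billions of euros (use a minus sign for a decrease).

-€419 billion

ECB balance sheet:
  Assets:      Foreign assets +€266B
  Liabilities: Bank reserves −€153B, Currency in circulation +€419B
Commercial banking system:
  Assets:      Reserves at CB −€153B, Foreign assets −€266B
  Liabilities: Checkable deposits −€419B
Change in total bank assets = -€419 billion.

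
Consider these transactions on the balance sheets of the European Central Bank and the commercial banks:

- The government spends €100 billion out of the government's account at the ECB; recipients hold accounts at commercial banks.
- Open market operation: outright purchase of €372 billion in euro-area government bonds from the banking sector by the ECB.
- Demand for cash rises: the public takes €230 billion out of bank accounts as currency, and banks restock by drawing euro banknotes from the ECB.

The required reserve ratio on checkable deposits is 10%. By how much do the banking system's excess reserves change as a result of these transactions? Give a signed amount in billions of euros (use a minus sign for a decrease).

+€255 billion

Government spending €100 billion: reserves +€100B, deposits +€100B.
OMO purchase (from banks) €372 billion: reserves +€372B, deposits 0.
Currency withdrawal €230 billion: reserves −€230B, deposits −€230B.
Totals: Δreserves = +€242B, Δdeposits = −€130B.
Δrequired reserves = 10% × −€130B = −€13B.
Δexcess reserves = Δreserves − Δrequired = +€242B − (−€13B) = +€255 billion.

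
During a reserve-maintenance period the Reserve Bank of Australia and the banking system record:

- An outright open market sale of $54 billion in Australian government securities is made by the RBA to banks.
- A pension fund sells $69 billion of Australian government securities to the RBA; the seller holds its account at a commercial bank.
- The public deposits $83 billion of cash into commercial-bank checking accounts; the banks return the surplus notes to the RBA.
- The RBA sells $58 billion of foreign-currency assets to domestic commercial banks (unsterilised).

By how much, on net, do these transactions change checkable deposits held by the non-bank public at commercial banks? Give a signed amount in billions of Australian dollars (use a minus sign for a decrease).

+$152 billion

RBA balance sheet:
  Assets:      Securities +$15B, Foreign assets −$58B
  Liabilities: Bank reserves +$40B, Currency in circulation −$83B
Commercial banking system:
  Assets:      Reserves at CB +$40B, Securities +$54B, Foreign assets +$58B
  Liabilities: Checkable deposits +$152B
So the change in checkable deposits held by the non-bank public at commercial banks is +$152 billion.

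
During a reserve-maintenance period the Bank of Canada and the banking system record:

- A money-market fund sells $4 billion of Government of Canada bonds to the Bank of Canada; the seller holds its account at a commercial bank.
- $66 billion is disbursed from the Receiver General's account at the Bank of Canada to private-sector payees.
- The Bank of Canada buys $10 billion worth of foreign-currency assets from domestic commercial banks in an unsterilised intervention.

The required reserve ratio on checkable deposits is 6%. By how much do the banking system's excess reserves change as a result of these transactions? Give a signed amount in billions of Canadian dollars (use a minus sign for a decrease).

+$75.8 billion

Asset purchase (from non-banks) $4 billion: reserves +$4B, deposits +$4B.
Government spending $66 billion: reserves +$66B, deposits +$66B.
FX purchase $10 billion: reserves +$10B, deposits 0.
Totals: Δreserves = +$80B, Δdeposits = +$70B.
Δrequired reserves = 6% × +$70B = +$4.2B.
Δexcess reserves = Δreserves − Δrequired = +$80B − (+$4.2B) = +$75.8 billion.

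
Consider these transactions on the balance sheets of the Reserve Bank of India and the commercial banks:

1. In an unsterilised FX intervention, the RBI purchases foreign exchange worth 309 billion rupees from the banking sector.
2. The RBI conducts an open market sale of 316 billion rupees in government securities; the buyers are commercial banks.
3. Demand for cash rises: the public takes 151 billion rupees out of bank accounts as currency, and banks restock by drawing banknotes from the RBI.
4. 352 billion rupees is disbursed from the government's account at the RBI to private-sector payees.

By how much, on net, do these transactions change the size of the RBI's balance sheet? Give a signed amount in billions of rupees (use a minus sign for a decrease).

-7 billion

FX purchase 309 billion rupees: an RBI asset is acquired → +309B.
OMO sale (to banks) 316 billion rupees: an RBI asset is shed → −316B.
Currency withdrawal 151 billion rupees: only the composition of liabilities changes → 0.
Government spending 352 billion rupees: only the composition of liabilities changes → 0.
Net: 309 − 316 + 0 + 0 = -7 billion.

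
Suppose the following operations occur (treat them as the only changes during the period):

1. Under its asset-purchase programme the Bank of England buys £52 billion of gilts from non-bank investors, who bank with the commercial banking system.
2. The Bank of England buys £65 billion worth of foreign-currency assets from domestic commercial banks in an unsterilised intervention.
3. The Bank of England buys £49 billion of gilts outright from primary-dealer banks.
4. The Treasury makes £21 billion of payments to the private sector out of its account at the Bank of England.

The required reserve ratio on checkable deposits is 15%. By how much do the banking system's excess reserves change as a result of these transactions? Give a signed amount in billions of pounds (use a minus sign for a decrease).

+£176.05 billion

Asset purchase (from non-banks) £52 billion: reserves +£52B, deposits +£52B.
FX purchase £65 billion: reserves +£65B, deposits 0.
OMO purchase (from banks) £49 billion: reserves +£49B, deposits 0.
Government spending £21 billion: reserves +£21B, deposits +£21B.
Totals: Δreserves = +£187B, Δdeposits = +£73B.
Δrequired reserves = 15% × +£73B = +£10.95B.
Δexcess reserves = Δreserves − Δrequired = +£187B − (+£10.95B) = +£176.05 billion.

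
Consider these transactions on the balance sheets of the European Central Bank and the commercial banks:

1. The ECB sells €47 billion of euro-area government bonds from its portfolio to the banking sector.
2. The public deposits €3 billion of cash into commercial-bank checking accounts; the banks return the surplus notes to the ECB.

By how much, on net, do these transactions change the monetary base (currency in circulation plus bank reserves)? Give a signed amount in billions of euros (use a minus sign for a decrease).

-€47 billion

OMO sale (to banks) €47 billion: ECB balance sheet contracts → −€47B.
Currency deposit €3 billion: just a shift between currency and reserves — both are base money → 0.
Net: −47 + 0 = -€47 billion.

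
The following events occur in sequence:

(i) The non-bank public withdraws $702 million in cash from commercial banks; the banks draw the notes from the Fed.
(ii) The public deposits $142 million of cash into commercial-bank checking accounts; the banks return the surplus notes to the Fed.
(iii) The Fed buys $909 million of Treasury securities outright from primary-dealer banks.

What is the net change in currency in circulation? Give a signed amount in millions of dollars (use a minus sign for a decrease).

+$560 million

Currency withdrawal $702 million: notes leave the central bank → +$702M.
Currency deposit $142 million: notes return to the central bank → −$142M.
OMO purchase (from banks) $909 million: no currency enters or leaves circulation → 0.
Net: 702 − 142 + 0 = +$560 million.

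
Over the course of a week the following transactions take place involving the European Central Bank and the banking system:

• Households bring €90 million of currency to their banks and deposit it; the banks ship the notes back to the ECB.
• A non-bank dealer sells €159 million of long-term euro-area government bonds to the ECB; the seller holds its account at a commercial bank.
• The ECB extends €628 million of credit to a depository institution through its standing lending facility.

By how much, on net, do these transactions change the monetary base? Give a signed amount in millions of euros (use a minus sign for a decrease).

ECB balance sheet:
  Assets:      Securities +€159M, Loans to banks +€628M
  Liabilities: Bank reserves +€877M, Currency in circulation −€90M
Commercial banking system:
  Assets:      Reserves at CB +€877M
  Liabilities: Checkable deposits +€249M, Borrowings from CB +€628M
Monetary base = currency + reserves: −€90M + (+€877M) = +€787 million.

+€787 million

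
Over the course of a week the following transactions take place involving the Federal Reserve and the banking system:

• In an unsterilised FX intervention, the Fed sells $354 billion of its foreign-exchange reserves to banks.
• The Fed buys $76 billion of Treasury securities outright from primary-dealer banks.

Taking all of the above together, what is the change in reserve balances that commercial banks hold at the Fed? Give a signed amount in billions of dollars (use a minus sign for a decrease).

-$278 billion

Fed balance sheet:
  Assets:      Securities +$76B, Foreign assets −$354B
  Liabilities: Bank reserves −$278B
Commercial banking system:
  Assets:      Reserves at CB −$278B, Securities −$76B, Foreign assets +$354B
  Liabilities: no change
So the change in reserve balances that commercial banks hold at the Fed is -$278 billion.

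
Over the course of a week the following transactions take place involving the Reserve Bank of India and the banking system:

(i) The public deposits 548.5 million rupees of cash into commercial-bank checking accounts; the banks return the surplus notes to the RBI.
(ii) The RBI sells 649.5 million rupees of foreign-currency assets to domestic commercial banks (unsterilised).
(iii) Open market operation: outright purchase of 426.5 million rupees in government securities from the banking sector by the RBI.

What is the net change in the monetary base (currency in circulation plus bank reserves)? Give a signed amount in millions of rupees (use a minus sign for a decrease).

Currency deposit 548.5 million rupees: just a shift between currency and reserves — both are base money → 0.
FX sale 649.5 million rupees: RBI balance sheet contracts → −649.5M.
OMO purchase (from banks) 426.5 million rupees: RBI balance sheet expands → +426.5M.
Net: 0 − 649.5 + 426.5 = -223 million.

-223 million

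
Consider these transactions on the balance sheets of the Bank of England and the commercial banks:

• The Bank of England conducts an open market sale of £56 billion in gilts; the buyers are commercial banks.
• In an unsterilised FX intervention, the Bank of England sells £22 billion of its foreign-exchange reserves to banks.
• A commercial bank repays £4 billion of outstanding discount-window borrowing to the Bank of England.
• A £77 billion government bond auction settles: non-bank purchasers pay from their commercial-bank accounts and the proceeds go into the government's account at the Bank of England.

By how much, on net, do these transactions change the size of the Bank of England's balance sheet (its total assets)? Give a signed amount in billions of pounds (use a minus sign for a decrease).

-£82 billion

Bank of England balance sheet:
  Assets:      Securities −£56B, Loans to banks −£4B, Foreign assets −£22B
  Liabilities: Bank reserves −£159B, Government deposits +£77B
Commercial banking system:
  Assets:      Reserves at CB −£159B, Securities +£56B, Foreign assets +£22B
  Liabilities: Checkable deposits −£77B, Borrowings from CB −£4B
Change in total Bank of England assets = -£82 billion.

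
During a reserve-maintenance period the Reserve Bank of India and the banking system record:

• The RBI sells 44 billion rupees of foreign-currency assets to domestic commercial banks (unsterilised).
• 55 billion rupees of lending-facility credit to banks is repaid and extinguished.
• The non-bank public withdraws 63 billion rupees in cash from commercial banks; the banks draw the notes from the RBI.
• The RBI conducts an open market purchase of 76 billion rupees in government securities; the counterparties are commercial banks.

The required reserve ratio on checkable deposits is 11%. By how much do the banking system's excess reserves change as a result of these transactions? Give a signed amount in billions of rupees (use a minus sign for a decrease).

-79.07 billion

FX sale 44 billion rupees: reserves −44B, deposits 0.
Discount-window repayment 55 billion rupees: reserves −55B, deposits 0.
Currency withdrawal 63 billion rupees: reserves −63B, deposits −63B.
OMO purchase (from banks) 76 billion rupees: reserves +76B, deposits 0.
Totals: Δreserves = −86B, Δdeposits = −63B.
Δrequired reserves = 11% × −63B = −6.93B.
Δexcess reserves = Δreserves − Δrequired = −86B − (−6.93B) = -79.07 billion.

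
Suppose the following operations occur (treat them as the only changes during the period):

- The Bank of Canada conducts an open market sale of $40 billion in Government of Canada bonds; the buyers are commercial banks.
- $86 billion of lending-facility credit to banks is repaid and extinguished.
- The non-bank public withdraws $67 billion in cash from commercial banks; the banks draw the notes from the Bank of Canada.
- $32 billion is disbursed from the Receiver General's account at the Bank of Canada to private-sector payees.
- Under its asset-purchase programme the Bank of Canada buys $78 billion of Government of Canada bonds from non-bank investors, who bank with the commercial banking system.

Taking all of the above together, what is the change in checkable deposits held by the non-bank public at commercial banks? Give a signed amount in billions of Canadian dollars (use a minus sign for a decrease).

+$43 billion

OMO sale (to banks) $40 billion: the counterparty is a bank, so public deposits are unchanged → 0.
Discount-window repayment $86 billion: the counterparty is a bank, so public deposits are unchanged → 0.
Currency withdrawal $67 billion: non-bank counterparties' bank balances fall → −$67B.
Government spending $32 billion: non-bank counterparties' bank balances rise → +$32B.
Asset purchase (from non-banks) $78 billion: non-bank counterparties' bank balances rise → +$78B.
Net: 0 + 0 − 67 + 32 + 78 = +$43 billion.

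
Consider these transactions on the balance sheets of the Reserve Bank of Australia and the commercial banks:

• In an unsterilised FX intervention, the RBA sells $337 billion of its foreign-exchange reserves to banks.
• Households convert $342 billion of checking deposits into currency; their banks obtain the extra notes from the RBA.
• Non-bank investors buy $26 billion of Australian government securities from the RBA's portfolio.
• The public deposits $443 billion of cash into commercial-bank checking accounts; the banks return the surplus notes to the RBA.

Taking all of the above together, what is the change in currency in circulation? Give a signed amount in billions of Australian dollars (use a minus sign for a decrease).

RBA balance sheet:
  Assets:      Securities −$26B, Foreign assets −$337B
  Liabilities: Bank reserves −$262B, Currency in circulation −$101B
So the change in currency in circulation is -$101 billion.

-$101 billion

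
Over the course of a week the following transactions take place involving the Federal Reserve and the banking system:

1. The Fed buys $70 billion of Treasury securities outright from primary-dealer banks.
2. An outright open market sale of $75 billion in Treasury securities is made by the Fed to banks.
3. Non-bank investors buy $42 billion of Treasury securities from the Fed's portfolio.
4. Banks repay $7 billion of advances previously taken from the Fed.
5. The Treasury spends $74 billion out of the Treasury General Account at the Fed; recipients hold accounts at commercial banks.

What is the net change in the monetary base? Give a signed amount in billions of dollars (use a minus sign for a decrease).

+$20 billion

Fed balance sheet:
  Assets:      Securities −$47B, Loans to banks −$7B
  Liabilities: Bank reserves +$20B, Government deposits −$74B
Monetary base = currency + reserves: 0 + (+$20B) = +$20 billion.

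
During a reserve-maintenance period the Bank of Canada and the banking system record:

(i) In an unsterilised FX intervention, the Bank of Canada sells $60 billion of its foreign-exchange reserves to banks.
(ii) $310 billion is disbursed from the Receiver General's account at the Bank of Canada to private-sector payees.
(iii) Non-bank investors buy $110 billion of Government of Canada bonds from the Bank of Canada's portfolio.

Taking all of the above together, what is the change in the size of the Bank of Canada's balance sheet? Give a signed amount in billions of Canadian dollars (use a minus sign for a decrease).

-$170 billion

Bank of Canada balance sheet:
  Assets:      Securities −$110B, Foreign assets −$60B
  Liabilities: Bank reserves +$140B, Government deposits −$310B
Change in total Bank of Canada assets = -$170 billion.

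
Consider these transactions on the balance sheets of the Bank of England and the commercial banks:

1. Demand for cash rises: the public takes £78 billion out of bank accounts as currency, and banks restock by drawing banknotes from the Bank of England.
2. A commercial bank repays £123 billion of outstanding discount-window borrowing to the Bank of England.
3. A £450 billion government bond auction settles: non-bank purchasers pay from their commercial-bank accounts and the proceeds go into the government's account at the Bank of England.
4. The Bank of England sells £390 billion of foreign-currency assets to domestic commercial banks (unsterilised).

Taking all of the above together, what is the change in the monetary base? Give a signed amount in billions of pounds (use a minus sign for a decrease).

-£963 billion

Bank of England balance sheet:
  Assets:      Loans to banks −£123B, Foreign assets −£390B
  Liabilities: Bank reserves −£1041B, Currency in circulation +£78B, Government deposits +£450B
Commercial banking system:
  Assets:      Reserves at CB −£1041B, Foreign assets +£390B
  Liabilities: Checkable deposits −£528B, Borrowings from CB −£123B
Monetary base = currency + reserves: +£78B + (−£1041B) = -£963 billion.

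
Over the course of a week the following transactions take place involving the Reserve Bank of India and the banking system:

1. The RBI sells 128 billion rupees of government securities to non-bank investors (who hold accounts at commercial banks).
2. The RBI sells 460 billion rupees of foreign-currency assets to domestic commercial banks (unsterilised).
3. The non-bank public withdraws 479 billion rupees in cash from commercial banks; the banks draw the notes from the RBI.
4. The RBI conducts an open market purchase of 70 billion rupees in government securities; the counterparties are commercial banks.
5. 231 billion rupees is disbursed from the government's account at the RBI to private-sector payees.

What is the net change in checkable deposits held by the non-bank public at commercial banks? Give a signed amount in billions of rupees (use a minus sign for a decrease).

RBI balance sheet:
  Assets:      Securities −58B, Foreign assets −460B
  Liabilities: Bank reserves −766B, Currency in circulation +479B, Government deposits −231B
Commercial banking system:
  Assets:      Reserves at CB −766B, Securities −70B, Foreign assets +460B
  Liabilities: Checkable deposits −376B
So the change in checkable deposits held by the non-bank public at commercial banks is -376 billion.

-376 billion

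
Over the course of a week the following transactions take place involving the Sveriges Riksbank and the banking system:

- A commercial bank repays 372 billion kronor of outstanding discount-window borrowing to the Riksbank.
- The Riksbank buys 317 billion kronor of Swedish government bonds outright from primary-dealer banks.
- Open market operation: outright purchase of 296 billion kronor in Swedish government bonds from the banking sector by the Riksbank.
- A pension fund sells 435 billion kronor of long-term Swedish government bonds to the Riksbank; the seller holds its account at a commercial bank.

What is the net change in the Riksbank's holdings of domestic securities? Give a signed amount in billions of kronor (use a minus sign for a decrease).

+1048 billion

Riksbank balance sheet:
  Assets:      Securities +1048B, Loans to banks −372B
  Liabilities: Bank reserves +676B
So the change in the Riksbank's holdings of domestic securities is +1048 billion.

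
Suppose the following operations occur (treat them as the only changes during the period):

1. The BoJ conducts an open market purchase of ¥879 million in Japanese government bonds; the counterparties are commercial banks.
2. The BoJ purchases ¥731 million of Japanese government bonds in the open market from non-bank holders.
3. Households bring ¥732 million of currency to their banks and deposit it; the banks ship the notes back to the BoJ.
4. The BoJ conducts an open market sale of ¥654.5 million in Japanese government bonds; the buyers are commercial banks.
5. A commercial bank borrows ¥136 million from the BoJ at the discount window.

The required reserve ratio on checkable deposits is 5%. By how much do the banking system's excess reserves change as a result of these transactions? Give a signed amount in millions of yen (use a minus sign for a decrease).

+¥1750.35 million

OMO purchase (from banks) ¥879 million: reserves +¥879M, deposits 0.
Asset purchase (from non-banks) ¥731 million: reserves +¥731M, deposits +¥731M.
Currency deposit ¥732 million: reserves +¥732M, deposits +¥732M.
OMO sale (to banks) ¥654.5 million: reserves −¥654.5M, deposits 0.
Discount-window loan ¥136 million: reserves +¥136M, deposits 0.
Totals: Δreserves = +¥1823.5M, Δdeposits = +¥1463M.
Δrequired reserves = 5% × +¥1463M = +¥73.15M.
Δexcess reserves = Δreserves − Δrequired = +¥1823.5M − (+¥73.15M) = +¥1750.35 million.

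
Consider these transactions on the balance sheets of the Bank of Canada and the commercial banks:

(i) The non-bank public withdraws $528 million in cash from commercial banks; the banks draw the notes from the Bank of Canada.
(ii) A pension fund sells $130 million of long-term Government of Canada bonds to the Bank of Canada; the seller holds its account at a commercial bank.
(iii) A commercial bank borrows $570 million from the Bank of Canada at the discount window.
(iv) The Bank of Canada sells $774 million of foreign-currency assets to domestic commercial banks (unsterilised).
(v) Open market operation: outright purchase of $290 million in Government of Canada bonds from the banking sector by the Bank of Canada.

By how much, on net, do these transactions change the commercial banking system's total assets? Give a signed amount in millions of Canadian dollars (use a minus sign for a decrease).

Bank of Canada balance sheet:
  Assets:      Securities +$420M, Loans to banks +$570M, Foreign assets −$774M
  Liabilities: Bank reserves −$312M, Currency in circulation +$528M
Commercial banking system:
  Assets:      Reserves at CB −$312M, Securities −$290M, Foreign assets +$774M
  Liabilities: Checkable deposits −$398M, Borrowings from CB +$570M
Change in total bank assets = +$172 million.

+$172 million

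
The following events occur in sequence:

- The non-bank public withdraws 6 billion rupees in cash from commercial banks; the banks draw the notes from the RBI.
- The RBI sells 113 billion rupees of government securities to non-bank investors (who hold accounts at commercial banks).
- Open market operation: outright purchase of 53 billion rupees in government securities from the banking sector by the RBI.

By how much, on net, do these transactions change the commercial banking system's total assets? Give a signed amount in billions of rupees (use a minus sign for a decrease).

-119 billion

RBI balance sheet:
  Assets:      Securities −60B
  Liabilities: Bank reserves −66B, Currency in circulation +6B
Commercial banking system:
  Assets:      Reserves at CB −66B, Securities −53B
  Liabilities: Checkable deposits −119B
Change in total bank assets = -119 billion.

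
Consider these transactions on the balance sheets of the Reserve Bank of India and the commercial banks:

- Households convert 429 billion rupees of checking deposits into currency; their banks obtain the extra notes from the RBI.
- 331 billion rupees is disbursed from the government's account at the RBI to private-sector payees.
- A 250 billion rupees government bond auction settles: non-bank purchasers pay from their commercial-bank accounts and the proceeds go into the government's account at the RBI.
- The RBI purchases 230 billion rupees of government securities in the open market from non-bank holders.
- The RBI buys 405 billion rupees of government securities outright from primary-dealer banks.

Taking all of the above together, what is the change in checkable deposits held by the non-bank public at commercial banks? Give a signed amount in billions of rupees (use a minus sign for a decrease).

Currency withdrawal 429 billion rupees: non-bank counterparties' bank balances fall → −429B.
Government spending 331 billion rupees: non-bank counterparties' bank balances rise → +331B.
Government account inflow 250 billion rupees: non-bank counterparties' bank balances fall → −250B.
Asset purchase (from non-banks) 230 billion rupees: non-bank counterparties' bank balances rise → +230B.
OMO purchase (from banks) 405 billion rupees: the counterparty is a bank, so public deposits are unchanged → 0.
Net: −429 + 331 − 250 + 230 + 0 = -118 billion.

-118 billion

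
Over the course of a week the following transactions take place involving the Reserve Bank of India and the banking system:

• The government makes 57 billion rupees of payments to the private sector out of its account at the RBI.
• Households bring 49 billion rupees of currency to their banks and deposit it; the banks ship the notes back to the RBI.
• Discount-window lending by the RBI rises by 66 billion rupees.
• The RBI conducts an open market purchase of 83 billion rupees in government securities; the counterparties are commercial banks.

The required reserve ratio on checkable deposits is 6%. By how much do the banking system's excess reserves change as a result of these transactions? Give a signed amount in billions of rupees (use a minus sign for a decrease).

+248.64 billion

Government spending 57 billion rupees: reserves +57B, deposits +57B.
Currency deposit 49 billion rupees: reserves +49B, deposits +49B.
Discount-window loan 66 billion rupees: reserves +66B, deposits 0.
OMO purchase (from banks) 83 billion rupees: reserves +83B, deposits 0.
Totals: Δreserves = +255B, Δdeposits = +106B.
Δrequired reserves = 6% × +106B = +6.36B.
Δexcess reserves = Δreserves − Δrequired = +255B − (+6.36B) = +248.64 billion.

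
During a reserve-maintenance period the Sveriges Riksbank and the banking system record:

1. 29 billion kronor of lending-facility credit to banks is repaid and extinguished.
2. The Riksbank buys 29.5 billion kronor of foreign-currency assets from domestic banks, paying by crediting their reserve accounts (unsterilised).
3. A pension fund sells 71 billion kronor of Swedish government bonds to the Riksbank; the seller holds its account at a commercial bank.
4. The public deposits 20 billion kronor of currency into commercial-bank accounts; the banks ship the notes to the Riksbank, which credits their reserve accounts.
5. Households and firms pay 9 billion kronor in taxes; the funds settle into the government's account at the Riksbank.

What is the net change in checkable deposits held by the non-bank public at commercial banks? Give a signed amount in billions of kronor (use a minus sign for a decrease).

Discount-window repayment 29 billion kronor: the counterparty is a bank, so public deposits are unchanged → 0.
FX purchase 29.5 billion kronor: the counterparty is a bank, so public deposits are unchanged → 0.
Asset purchase (from non-banks) 71 billion kronor: non-bank counterparties' bank balances rise → +71B.
Currency deposit 20 billion kronor: non-bank counterparties' bank balances rise → +20B.
Government account inflow 9 billion kronor: non-bank counterparties' bank balances fall → −9B.
Net: 0 + 0 + 71 + 20 − 9 = +82 billion.

+82 billion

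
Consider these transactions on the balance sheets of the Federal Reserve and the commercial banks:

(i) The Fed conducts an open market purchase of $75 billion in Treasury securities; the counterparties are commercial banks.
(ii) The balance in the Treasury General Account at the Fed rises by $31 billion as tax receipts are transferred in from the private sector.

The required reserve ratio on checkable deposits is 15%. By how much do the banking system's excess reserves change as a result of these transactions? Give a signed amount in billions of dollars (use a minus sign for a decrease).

+$48.65 billion

OMO purchase (from banks) $75 billion: reserves +$75B, deposits 0.
Government account inflow $31 billion: reserves −$31B, deposits −$31B.
Totals: Δreserves = +$44B, Δdeposits = −$31B.
Δrequired reserves = 15% × −$31B = −$4.65B.
Δexcess reserves = Δreserves − Δrequired = +$44B − (−$4.65B) = +$48.65 billion.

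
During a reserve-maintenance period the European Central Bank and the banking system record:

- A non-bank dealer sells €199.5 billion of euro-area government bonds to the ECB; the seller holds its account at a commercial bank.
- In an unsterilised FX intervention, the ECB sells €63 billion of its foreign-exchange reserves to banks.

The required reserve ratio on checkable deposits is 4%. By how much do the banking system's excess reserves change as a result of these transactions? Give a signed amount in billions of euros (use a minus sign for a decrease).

+€128.52 billion

Asset purchase (from non-banks) €199.5 billion: reserves +€199.5B, deposits +€199.5B.
FX sale €63 billion: reserves −€63B, deposits 0.
Totals: Δreserves = +€136.5B, Δdeposits = +€199.5B.
Δrequired reserves = 4% × +€199.5B = +€7.98B.
Δexcess reserves = Δreserves − Δrequired = +€136.5B − (+€7.98B) = +€128.52 billion.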